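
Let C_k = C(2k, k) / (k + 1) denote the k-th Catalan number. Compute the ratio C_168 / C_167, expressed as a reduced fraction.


Using C_k = (2k)! / (k! (k+1)!), the ratio C_{k+1}/C_k simplifies to
C_{k+1}/C_k = [(2k+2)! / ((k+1)! (k+2)!)] * [k! (k+1)! / (2k)!]
 = (2k+2)(2k+1) / ((k+1)(k+2)) = 2(2k+1) / (k+2).
For k = 167: 2(2*167 + 1) / (167 + 2) = 670/169 = 670/169.

670/169


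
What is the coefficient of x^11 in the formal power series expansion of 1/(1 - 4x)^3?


The general identity 1/(1 - c x)^r = sum_{k>=0} c^k C(k + r - 1, r - 1) x^k follows by substituting y = c x into 1/(1 - y)^r = sum_{k>=0} C(k + r - 1, r - 1) y^k.
For c = 4, r = 3, k = 11:
4^11 * C(13, 2) = 4194304 * 78 = 327155712.

327155712


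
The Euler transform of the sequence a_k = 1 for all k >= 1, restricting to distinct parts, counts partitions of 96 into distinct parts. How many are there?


Partitions of 96 into distinct parts can be computed via generating function.
Product (1+x)(1+x^2)(1+x^3)...
The coefficient of x^96 = 317788

317788


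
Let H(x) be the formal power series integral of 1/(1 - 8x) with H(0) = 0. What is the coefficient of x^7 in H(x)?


1/(1 - 8x) = sum_{k>=0} 8^k x^k. Integrating termwise with H(0) = 0:
H(x) = sum_{k>=0} 8^k x^(k+1) / (k+1) = sum_{m>=1} 8^(m-1) x^m / m.
For m = 7: 8^6/7 = 262144/7 = 262144/7.

262144/7


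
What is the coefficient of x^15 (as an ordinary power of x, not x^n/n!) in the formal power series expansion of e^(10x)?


The exponential series is e^y = sum_{k>=0} y^k / k!. Substituting y = 10x gives
e^(10x) = sum_{k>=0} 10^k x^k / k!.
So the coefficient of x^n is a^n/n! with a = 10, n = 15:
10^15 / 15! = 1000000000000000/1307674368000 = 3906250000/5108103

3906250000/5108103


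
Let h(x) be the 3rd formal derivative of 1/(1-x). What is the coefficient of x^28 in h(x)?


Differentiating 3 times: d^3/dx^3 [1/(1-x)] = 3!/(1-x)^4.
The expansion 1/(1-x)^4 = sum_{k>=0} C(k+3, 3) x^k, so the coefficient of x^n in 3!/(1-x)^4 is 3! * C(n+3, 3).
For n = 28: 6 * C(31, 3) = 6 * 4495 = 26970

26970


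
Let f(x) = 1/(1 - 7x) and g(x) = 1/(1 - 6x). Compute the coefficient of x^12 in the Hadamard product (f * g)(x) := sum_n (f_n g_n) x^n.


f has coefficients f_k = 7^k and g has coefficients g_k = 6^k, so the Hadamard product has coefficient (f*g)_k = 7^k * 6^k = 42^k.
For k = 12: 42^12 = 30129469486639681536.

30129469486639681536


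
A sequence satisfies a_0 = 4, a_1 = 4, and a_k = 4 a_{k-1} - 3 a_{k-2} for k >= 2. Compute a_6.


The characteristic equation is t^2 - 4 t + 3 = 0, with roots r_1 = 3 and r_2 = 1 (so c_1 = r_1 + r_2, c_2 = -r_1 r_2 as required).
One can use the closed form a_n = A r_1^n + B r_2^n, but direct iteration is more reliable:
a_0 = 4, a_1 = 4, a_2 = 4, a_3 = 4, a_4 = 4, a_5 = 4, a_6 = 4.
So a_6 = 4.

4


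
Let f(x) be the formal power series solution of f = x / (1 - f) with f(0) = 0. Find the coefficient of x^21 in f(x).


Apply Lagrange inversion: f = x * phi(f) with phi(t) = 1/(1 - t), so
[x^n] f = (1/n) [t^(n-1)] phi(t)^n = (1/n) [t^(n-1)] (1 - t)^(-n) = (1/n) C(2n - 2, n - 1) = C_{n-1}.
For n = 21: C_20 = C(40, 20) / 21 = 137846528820/21 = 6564120420 = 6564120420.

6564120420


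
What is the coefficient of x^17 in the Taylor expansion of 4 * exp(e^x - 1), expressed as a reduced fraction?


exp(e^x - 1) = sum_{k>=0} Bell_k x^k / k!, where Bell_k is the k-th Bell number.
So the coefficient of x^17 is 4 * Bell_17 / 17!.
Computing: Bell_17 = 82864869804 and 17! = 355687428096000, giving
4 * 82864869804/355687428096000 = 255755771/274450176000.

255755771/274450176000


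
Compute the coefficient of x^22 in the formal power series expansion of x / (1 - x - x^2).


Let f(x) = sum_{k>=0} a_k x^k. Multiplying f(x) * (1 - x - x^2) = x and matching coefficients gives a_0 = 0, a_1 = 1, and a_k = a_{k-1} + a_{k-2} for k >= 2. These are the Fibonacci numbers F_k.
Iterating from F_0 = 0, F_1 = 1:
F_0=0, F_1=1, F_2=1, F_3=2, F_4=3, F_5=5, F_6=8, F_7=13, F_8=21, F_9=34, ...
F_22 = 17711.

17711


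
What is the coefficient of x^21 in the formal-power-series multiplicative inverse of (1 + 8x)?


The inverse is 1/(1 + 8x). Apply the geometric identity 1/(1 - y) = sum_{k>=0} y^k with y = -8x:
1/(1 + 8x) = sum_{k>=0} (-8)^k x^k.
So the coefficient of x^21 is (-8)^21 = -9223372036854775808.

-9223372036854775808


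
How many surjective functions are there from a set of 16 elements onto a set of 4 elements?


By inclusion-exclusion on which target elements are missed, the number of surjections from an n-set onto a k-set is
surj(n, k) = sum_{j=0}^{k} (-1)^j C(k, j) (k - j)^n.
Equivalently surj(n, k) = k! * S(n, k), where S(n, k) is the Stirling number of the second kind.
For n = 16, k = 4:
S(16, 4) = 171798901, so
surj = 4! * 171798901 = 24 * 171798901 = 4123173624.

4123173624


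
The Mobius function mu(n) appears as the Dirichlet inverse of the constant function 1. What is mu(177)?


177 = 3 * 59 (all distinct primes).
mu(177) = (-1)^2 = 1

1


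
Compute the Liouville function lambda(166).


The Liouville function is lambda(k) = (-1)^Omega(k), where Omega(k) counts the prime factors of k with multiplicity.
Factoring: 166 = 2 * 83, so Omega(166) = 2.
lambda(166) = (-1)^2 = 1.

1


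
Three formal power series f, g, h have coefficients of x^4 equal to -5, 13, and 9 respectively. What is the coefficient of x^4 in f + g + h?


Series addition is componentwise:
-5 + 13 + 9
= 17

17


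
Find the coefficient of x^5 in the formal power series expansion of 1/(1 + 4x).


Write 1/(1 + c x) = 1/(1 - (-c) x) and apply the geometric-series identity
1/(1 - y) = sum_{k>=0} y^k to get 1/(1 + c x) = sum_{k>=0} (-c)^k x^k.
So the coefficient of x^k is (-c)^k = (-1)^k * c^k.
Here c = 4 and k = 5:
(-4)^5 = -1 * 1024 = -1024

-1024


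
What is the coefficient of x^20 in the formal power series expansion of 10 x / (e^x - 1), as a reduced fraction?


The exponential generating function for Bernoulli numbers is
x / (e^x - 1) = sum_{k>=0} B_k x^k / k!.
So the coefficient of x^20 in 10 x / (e^x - 1) is 10 B_20 / 20!.
Computing: B_20 = -174611/330, 20! = 2432902008176640000, giving
10 * -174611/330 / 2432902008176640000 = -174611/80285766269829120000.

-174611/80285766269829120000


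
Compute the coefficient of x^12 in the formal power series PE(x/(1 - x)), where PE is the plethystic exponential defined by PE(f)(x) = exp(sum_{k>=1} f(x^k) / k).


For f(x) = x/(1 - x) we have
sum_{k>=1} f(x^k) / k = sum_{k>=1} (1/k) * x^k / (1 - x^k) = sum_{k, m >= 1} x^(k m) / k,
which after exponentiating simplifies to
PE(x/(1 - x)) = prod_{k>=1} 1 / (1 - x^k).
This is the generating function for the partition function p(n), so the coefficient of x^12 is p(12).
Computing p(12) by dynamic programming over parts 1, 2, ..., 12: p(12) = 77.

77


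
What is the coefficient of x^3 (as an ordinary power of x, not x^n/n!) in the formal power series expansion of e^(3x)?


The exponential series is e^y = sum_{k>=0} y^k / k!. Substituting y = 3x gives
e^(3x) = sum_{k>=0} 3^k x^k / k!.
So the coefficient of x^n is a^n/n! with a = 3, n = 3:
3^3 / 3! = 27/6 = 9/2

9/2


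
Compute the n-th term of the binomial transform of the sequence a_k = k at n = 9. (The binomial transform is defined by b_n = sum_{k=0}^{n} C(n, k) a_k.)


With a_k = k, b_n = sum_{k=0}^{n} C(n, k) k. Using k * C(n, k) = n * C(n-1, k-1) gives b_n = n * sum_{k>=1} C(n-1, k-1) = n * 2^(n-1).
For n = 9: 9 * 2^8 = 9 * 256 = 2304.

2304


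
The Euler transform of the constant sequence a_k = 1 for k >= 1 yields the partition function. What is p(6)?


The Euler transform converts the sequence a_k = 1 into the number of integer partitions.
Using the recurrence or dynamic programming:
p(6) = 11

11


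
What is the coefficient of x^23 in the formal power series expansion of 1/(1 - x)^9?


The negative binomial / multiset identity is
1/(1 - x)^r = sum_{k>=0} C(k + r - 1, r - 1) x^k.
Here r = 9 and k = 23, so the coefficient is
C(23 + 8, 8) = C(31, 8)
= 7888725

7888725


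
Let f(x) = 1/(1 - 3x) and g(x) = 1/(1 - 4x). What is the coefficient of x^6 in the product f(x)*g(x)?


The coefficient of x^n in f*g is the Cauchy product: sum_{k=0}^{n} a^k * b^(n-k).
With a=3, b=4, n=6:
sum_{k=0}^{6} 3^k * 4^(6-k)
= 14197

14197


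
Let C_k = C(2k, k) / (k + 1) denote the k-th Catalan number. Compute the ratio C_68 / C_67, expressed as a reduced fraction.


Using C_k = (2k)! / (k! (k+1)!), the ratio C_{k+1}/C_k simplifies to
C_{k+1}/C_k = [(2k+2)! / ((k+1)! (k+2)!)] * [k! (k+1)! / (2k)!]
 = (2k+2)(2k+1) / ((k+1)(k+2)) = 2(2k+1) / (k+2).
For k = 67: 2(2*67 + 1) / (67 + 2) = 270/69 = 90/23.

90/23


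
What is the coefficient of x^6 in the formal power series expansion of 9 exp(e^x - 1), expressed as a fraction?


exp(e^x - 1) is the exponential generating function for the Bell numbers Bell_k: exp(e^x - 1) = sum_{k>=0} Bell_k x^k / k!.
So the coefficient of x^6 in 9 exp(e^x - 1) is 9 Bell_6 / 6!.
Computing: Bell_6 = 203 and 6! = 720, giving
9 * 203/720 = 203/80.

203/80


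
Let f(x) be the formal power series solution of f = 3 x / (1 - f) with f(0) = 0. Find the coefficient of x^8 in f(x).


Apply Lagrange inversion: f = 3 x * phi(f) with phi(t) = 1/(1 - t), so
[x^n] f = 3^n * (1/n) [t^(n-1)] phi(t)^n = 3^n * (1/n) [t^(n-1)] (1 - t)^(-n) = 3^n * (1/n) C(2n - 2, n - 1) = 3^n * C_{n-1}.
For n = 8: C_7 = C(14, 7) / 8 = 3432/8 = 429.
With the 3^8 = 6561 factor, the coefficient is 6561 * 429 = 2814669.

2814669


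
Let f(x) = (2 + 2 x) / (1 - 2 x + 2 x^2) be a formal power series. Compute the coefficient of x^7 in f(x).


Write f(x) = sum_{k>=0} a_k x^k. Multiplying both sides by 1 - 2 x + 2 x^2 gives
(1 - 2 x + 2 x^2) sum_{k>=0} a_k x^k = 2 + 2 x.
Matching coefficients:
 x^0: a_0 = 2
 x^1: a_1 - 2 a_0 = 2  =>  a_1 = 2*2 + 2 = 6
 x^k (k >= 2): a_k = 2 a_{k-1} - 2 a_{k-2}.
Iterating: a_2 = 8, a_3 = 4, a_4 = -8, a_5 = -24, a_6 = -32, a_7 = -16.
So the coefficient of x^7 is -16.

-16


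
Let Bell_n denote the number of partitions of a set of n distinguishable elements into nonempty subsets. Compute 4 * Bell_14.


Bell_14 can be computed from the Bell triangle or from Dobinski's identity Bell_n = (1/e) * sum_{k>=0} k^n / k!.
Computing Bell_14 = 190899322.
Then 4 * 190899322 = 763597288.

763597288


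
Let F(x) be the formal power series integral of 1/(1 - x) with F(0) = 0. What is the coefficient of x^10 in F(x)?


1/(1 - x) = sum_{k>=0} x^k. Integrating termwise and using F(0) = 0 gives
F(x) = sum_{k>=0} x^(k+1) / (k+1) = sum_{m>=1} x^m / m = -ln(1 - x).
So the coefficient of x^10 is 1/10 = 1/10.

1/10


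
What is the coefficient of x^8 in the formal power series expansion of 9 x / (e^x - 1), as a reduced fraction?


The exponential generating function for Bernoulli numbers is
x / (e^x - 1) = sum_{k>=0} B_k x^k / k!.
So the coefficient of x^8 in 9 x / (e^x - 1) is 9 B_8 / 8!.
Computing: B_8 = -1/30, 8! = 40320, giving
9 * -1/30 / 40320 = -1/134400.

-1/134400


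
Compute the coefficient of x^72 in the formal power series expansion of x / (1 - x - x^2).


Let f(x) = sum_{k>=0} a_k x^k. Multiplying f(x) * (1 - x - x^2) = x and matching coefficients gives a_0 = 0, a_1 = 1, and a_k = a_{k-1} + a_{k-2} for k >= 2. These are the Fibonacci numbers F_k.
Iterating from F_0 = 0, F_1 = 1:
F_0=0, F_1=1, F_2=1, F_3=2, F_4=3, F_5=5, F_6=8, F_7=13, F_8=21, F_9=34, ...
F_72 = 498454011879264.

498454011879264


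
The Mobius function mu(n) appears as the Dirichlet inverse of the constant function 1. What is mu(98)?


98 has a squared prime factor, so mu(98) = 0.
Factorization reveals a repeated prime.

0


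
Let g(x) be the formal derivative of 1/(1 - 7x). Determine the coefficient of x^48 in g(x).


Differentiate termwise: d/dx sum_{k>=0} 7^k x^k = sum_{k>=1} k 7^k x^(k-1) = sum_{j>=0} (j+1) 7^(j+1) x^j.
Equivalently, d/dx [1/(1 - 7x)] = 7/(1 - 7x)^2.
For j = 48: 49 * 7^49 = 49 * 256923577521058878088611477224235621321607 = 12589255298531885026341962383987545444758743.

12589255298531885026341962383987545444758743


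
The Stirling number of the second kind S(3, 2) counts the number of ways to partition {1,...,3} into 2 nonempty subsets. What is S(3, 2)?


Using the explicit formula S(n,k) = (1/k!) sum_{j=0}^{k} (-1)^(k-j) C(k,j) j^n:
S(3, 2) = 3
Equivalently, S(n,k) is n! times the coefficient of x^n in the EGF (e^x - 1)^k / k!.

3


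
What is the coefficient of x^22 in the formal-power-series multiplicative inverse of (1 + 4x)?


The inverse is 1/(1 + 4x). Apply the geometric identity 1/(1 - y) = sum_{k>=0} y^k with y = -4x:
1/(1 + 4x) = sum_{k>=0} (-4)^k x^k.
So the coefficient of x^22 is (-4)^22 = 17592186044416.

17592186044416


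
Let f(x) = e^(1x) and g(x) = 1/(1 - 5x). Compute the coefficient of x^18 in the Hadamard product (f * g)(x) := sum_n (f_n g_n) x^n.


Expanding: f_k = 1^k/k! (from e^(1x)) and g_k = 5^k (from 1/(1 - 5x)). So the Hadamard coefficient (f * g)_k = 1^k 5^k / k! = (5)^k / k!.
For k = 18: 5^18/18! = 3814697265625/6402373705728000 = 30517578125/51218989645824.

30517578125/51218989645824


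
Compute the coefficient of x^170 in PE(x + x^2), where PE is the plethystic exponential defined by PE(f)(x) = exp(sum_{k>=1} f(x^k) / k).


With f(x) = x + x^2, the exponent is sum_{k>=1} (x^k + x^(2k)) / k = -ln(1 - x) - ln(1 - x^2). Exponentiating:
PE(x + x^2) = 1 / ((1 - x)(1 - x^2)).
This is the generating function for partitions of n into parts of size 1 or 2. The number of 2's can be any j in 0..85, and the rest are 1's, so
[x^170] = floor(170/2) + 1 = 86.

86


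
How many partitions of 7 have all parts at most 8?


Using the generating function (1-x)^(-1)(1-x^2)^(-1)...(1-x^8)^(-1),
the coefficient of x^7 counts these restricted partitions.
Result = 15

15


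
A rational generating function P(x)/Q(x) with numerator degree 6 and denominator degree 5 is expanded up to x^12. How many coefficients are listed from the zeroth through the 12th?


Expanding up to x^12 gives the coefficients for x^0, x^1, ..., x^12.
That is 12 + 1 = 13 coefficients in total.

13


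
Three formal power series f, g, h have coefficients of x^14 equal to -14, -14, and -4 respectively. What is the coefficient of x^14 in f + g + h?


Series addition is componentwise:
-14 + -14 + -4
= -32

-32


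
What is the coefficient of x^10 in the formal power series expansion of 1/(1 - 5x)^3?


The general identity 1/(1 - c x)^r = sum_{k>=0} c^k C(k + r - 1, r - 1) x^k follows by substituting y = c x into 1/(1 - y)^r = sum_{k>=0} C(k + r - 1, r - 1) y^k.
For c = 5, r = 3, k = 10:
5^10 * C(12, 2) = 9765625 * 66 = 644531250.

644531250


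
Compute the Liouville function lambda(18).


The Liouville function is lambda(k) = (-1)^Omega(k), where Omega(k) counts the prime factors of k with multiplicity.
Factoring: 18 = 2 * 3 * 3, so Omega(18) = 3.
lambda(18) = (-1)^3 = -1.

-1


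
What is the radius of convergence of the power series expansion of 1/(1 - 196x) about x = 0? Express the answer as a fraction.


Expanding 1/(1 - 196x) = sum_{k>=0} 196^k x^k, the series converges when |196x| < 1, i.e., |x| < 1/196.
So the radius of convergence is 1/196 = 1/196.

1/196


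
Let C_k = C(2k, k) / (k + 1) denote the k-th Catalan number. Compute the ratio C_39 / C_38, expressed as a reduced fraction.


Using C_k = (2k)! / (k! (k+1)!), the ratio C_{k+1}/C_k simplifies to
C_{k+1}/C_k = [(2k+2)! / ((k+1)! (k+2)!)] * [k! (k+1)! / (2k)!]
 = (2k+2)(2k+1) / ((k+1)(k+2)) = 2(2k+1) / (k+2).
For k = 38: 2(2*38 + 1) / (38 + 2) = 154/40 = 77/20.

77/20


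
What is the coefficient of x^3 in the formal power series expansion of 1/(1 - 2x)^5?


The general identity 1/(1 - c x)^r = sum_{k>=0} c^k C(k + r - 1, r - 1) x^k follows by substituting y = c x into 1/(1 - y)^r = sum_{k>=0} C(k + r - 1, r - 1) y^k.
For c = 2, r = 5, k = 3:
2^3 * C(7, 4) = 8 * 35 = 280.

280


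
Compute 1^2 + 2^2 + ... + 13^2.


This power sum has a closed form given by Faulhaber's formula
sum_{k=1}^{m} k^p = (1 / (p + 1)) * sum_{j=0}^{p} C(p + 1, j) B_j m^(p + 1 - j),
but for small m direct computation is fastest:
1 + 4 + 9 + 16 + 25 + 36 + 49 + 64 + 81 + 100 + 121 + 144 + 169 = 819.

819


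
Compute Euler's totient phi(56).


phi(n) counts integers in [1, n] coprime to n. Using the multiplicative formula phi(n) = n * prod_{p | n} (1 - 1/p):
56 = 2^3 * 7, so
phi(56) = 56 * (1 - 1/2) * (1 - 1/7) = 24.

24


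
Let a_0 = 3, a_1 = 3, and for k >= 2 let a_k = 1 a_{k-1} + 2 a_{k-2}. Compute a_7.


Iterating the recurrence forward:
a_0 = 3
a_1 = 3
a_2 = 1*3 + 2*3 = 9
a_3 = 1*9 + 2*3 = 15
a_4 = 1*15 + 2*9 = 33
a_5 = 1*33 + 2*15 = 63
a_6 = 1*63 + 2*33 = 129
a_7 = 1*129 + 2*63 = 255
So a_7 = 255.

255


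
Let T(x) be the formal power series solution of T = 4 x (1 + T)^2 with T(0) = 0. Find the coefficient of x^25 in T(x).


Apply the Lagrange inversion formula: if T = 4 x * phi(T) with phi(t) = (1 + t)^2, then [x^n] T = 4^n * (1/n) [t^(n-1)] phi(t)^n = 4^n * (1/n) [t^(n-1)] (1 + t)^(2n) = 4^n * (1/n) C(2n, n-1).
Using the identity C(2n, n-1) = C(2n, n) * n / (n+1), the unscaled factor equals C(2n, n) / (n+1) = C_n, the n-th Catalan number.
For n = 25: C_25 = C(50, 25) / 26 = 126410606437752/26 = 4861946401452.
With the 4^25 = 1125899906842624 factor, the coefficient is 1125899906842624 * 4861946401452 = 5474065000468637788089090048.

5474065000468637788089090048


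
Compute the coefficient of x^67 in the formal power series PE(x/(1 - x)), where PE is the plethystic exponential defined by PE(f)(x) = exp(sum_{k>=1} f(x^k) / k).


For f(x) = x/(1 - x) we have
sum_{k>=1} f(x^k) / k = sum_{k>=1} (1/k) * x^k / (1 - x^k) = sum_{k, m >= 1} x^(k m) / k,
which after exponentiating simplifies to
PE(x/(1 - x)) = prod_{k>=1} 1 / (1 - x^k).
This is the generating function for the partition function p(n), so the coefficient of x^67 is p(67).
Computing p(67) by dynamic programming over parts 1, 2, ..., 67: p(67) = 2679689.

2679689


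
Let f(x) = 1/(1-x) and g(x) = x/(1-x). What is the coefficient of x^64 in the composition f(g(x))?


First simplify the composition: f(g(x)) = 1/(1 - x/(1-x)) = (1-x)/((1-x) - x) = (1-x)/(1-2x).
Now extract the coefficient. Write (1-x)/(1-2x) = 1/(1-2x) - x/(1-2x).
The coefficient of x^n in 1/(1-2x) is 2^n, and in x/(1-2x) is 2^(n-1) (for n >= 1).
So the coefficient of x^64 is 2^64 - 2^63 = 18446744073709551616 - 9223372036854775808 = 9223372036854775808.

9223372036854775808


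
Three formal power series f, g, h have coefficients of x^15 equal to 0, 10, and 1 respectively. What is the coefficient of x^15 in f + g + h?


Series addition is componentwise:
0 + 10 + 1
= 11

11


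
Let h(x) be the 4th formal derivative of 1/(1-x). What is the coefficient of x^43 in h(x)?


Differentiating 4 times: d^4/dx^4 [1/(1-x)] = 4!/(1-x)^5.
The expansion 1/(1-x)^5 = sum_{k>=0} C(k+4, 4) x^k, so the coefficient of x^n in 4!/(1-x)^5 is 4! * C(n+4, 4).
For n = 43: 24 * C(47, 4) = 24 * 178365 = 4280760

4280760


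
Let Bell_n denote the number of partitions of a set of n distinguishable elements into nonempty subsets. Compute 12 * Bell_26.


Bell_26 can be computed from the Bell triangle or from Dobinski's identity Bell_n = (1/e) * sum_{k>=0} k^n / k!.
Computing Bell_26 = 49631246523618756274.
Then 12 * 49631246523618756274 = 595574958283425075288.

595574958283425075288


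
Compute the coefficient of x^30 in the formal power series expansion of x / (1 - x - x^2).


Let f(x) = sum_{k>=0} a_k x^k. Multiplying f(x) * (1 - x - x^2) = x and matching coefficients gives a_0 = 0, a_1 = 1, and a_k = a_{k-1} + a_{k-2} for k >= 2. These are the Fibonacci numbers F_k.
Iterating from F_0 = 0, F_1 = 1:
F_0=0, F_1=1, F_2=1, F_3=2, F_4=3, F_5=5, F_6=8, F_7=13, F_8=21, F_9=34, ...
F_30 = 832040.

832040


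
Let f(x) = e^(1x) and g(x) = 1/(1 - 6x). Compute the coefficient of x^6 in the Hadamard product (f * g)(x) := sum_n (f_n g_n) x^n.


Expanding: f_k = 1^k/k! (from e^(1x)) and g_k = 6^k (from 1/(1 - 6x)). So the Hadamard coefficient (f * g)_k = 1^k 6^k / k! = (6)^k / k!.
For k = 6: 6^6/6! = 46656/720 = 324/5.

324/5


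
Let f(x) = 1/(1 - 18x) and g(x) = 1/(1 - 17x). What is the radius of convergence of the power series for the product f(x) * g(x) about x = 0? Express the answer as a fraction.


The radius of 1/(1 - 18x) is 1/18 (nearest singularity at x = 1/18), and the radius of 1/(1 - 17x) is 1/17.
The product f(x)*g(x) = 1/((1 - 18x)(1 - 17x)) has singularities at both 1/18 and 1/17, so its radius of convergence is the distance to the nearest one:
min(1/18, 1/17) = 1/18.

1/18


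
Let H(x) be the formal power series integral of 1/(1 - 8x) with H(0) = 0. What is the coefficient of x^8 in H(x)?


1/(1 - 8x) = sum_{k>=0} 8^k x^k. Integrating termwise with H(0) = 0:
H(x) = sum_{k>=0} 8^k x^(k+1) / (k+1) = sum_{m>=1} 8^(m-1) x^m / m.
For m = 8: 8^7/8 = 2097152/8 = 262144.

262144


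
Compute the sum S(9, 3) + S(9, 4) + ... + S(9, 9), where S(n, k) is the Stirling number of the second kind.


By definition, S(n, k) counts partitions of an n-set into exactly k nonempty blocks.
Computing row n = 9 for k = 3..9:
S(9, k): 3025, 7770, 6951, 2646, 462, 36, 1
Sum = 20891.

20891


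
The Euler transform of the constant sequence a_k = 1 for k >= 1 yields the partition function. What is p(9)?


The Euler transform converts the sequence a_k = 1 into the number of integer partitions.
Using the recurrence or dynamic programming:
p(9) = 30

30


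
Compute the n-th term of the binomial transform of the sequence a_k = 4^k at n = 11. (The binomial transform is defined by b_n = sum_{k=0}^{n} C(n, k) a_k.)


With a_k = 4^k, b_n = sum_{k=0}^{n} C(n, k) 4^k = (1 + 4)^n by the binomial theorem.
For n = 11: (1 + 4)^11 = 5^11 = 48828125.

48828125


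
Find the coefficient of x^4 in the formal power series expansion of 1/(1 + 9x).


Write 1/(1 + c x) = 1/(1 - (-c) x) and apply the geometric-series identity
1/(1 - y) = sum_{k>=0} y^k to get 1/(1 + c x) = sum_{k>=0} (-c)^k x^k.
So the coefficient of x^k is (-c)^k = (-1)^k * c^k.
Here c = 9 and k = 4:
(-9)^4 = 1 * 6561 = 6561

6561


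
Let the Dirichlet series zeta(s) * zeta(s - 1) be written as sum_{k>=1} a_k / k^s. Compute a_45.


Convolution gives a_k = sum_{d | k} d * 1 = sum_{d | k} d = sigma(k), the sum of positive divisors of k.
For k = 45, the divisors are 1, 3, 5, 9, 15, 45, so
sigma(45) = 1 + 3 + 5 + 9 + 15 + 45 = 78.

78


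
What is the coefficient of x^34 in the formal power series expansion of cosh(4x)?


The Maclaurin series is cosh(t) = sum_{m>=0} t^(2m) / (2m)!, so substituting t = 4x, only even powers of x are nonzero, with coefficient of x^(2m) equal to 4^(2m) / (2m)!.
For x^34 the coefficient is 4^34/34! = 295147905179352825856/295232799039604140847618609643520000000 = 68719476736/68739242628124575327993046875.

68719476736/68739242628124575327993046875


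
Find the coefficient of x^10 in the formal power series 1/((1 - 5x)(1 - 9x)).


By partial fractions or Cauchy convolution:
The coefficient equals sum_{k=0}^{10} 5^k * 9^(10-k).
= 7833057871

7833057871


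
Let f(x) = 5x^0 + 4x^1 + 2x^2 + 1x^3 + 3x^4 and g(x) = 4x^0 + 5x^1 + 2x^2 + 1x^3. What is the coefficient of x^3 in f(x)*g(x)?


Cauchy product at x^3:
5*1 + 4*2 + 2*5 + 1*4
= 27

27


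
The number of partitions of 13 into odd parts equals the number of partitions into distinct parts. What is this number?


Computing partitions of 13 into odd parts (1, 3, 5, ...):
Using the generating function prod_{k>=0} 1/(1-x^(2k+1)),
the count is 18

18


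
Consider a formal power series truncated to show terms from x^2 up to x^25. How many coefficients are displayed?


From x^2 to x^25 inclusive, the count is 25 - 2 + 1 = 24.

24


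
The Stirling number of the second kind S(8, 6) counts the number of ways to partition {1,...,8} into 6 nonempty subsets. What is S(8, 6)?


Using the explicit formula S(n,k) = (1/k!) sum_{j=0}^{k} (-1)^(k-j) C(k,j) j^n:
S(8, 6) = 266
Equivalently, S(n,k) is n! times the coefficient of x^n in the EGF (e^x - 1)^k / k!.

266


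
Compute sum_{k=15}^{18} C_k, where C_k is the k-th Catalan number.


C_15 through C_18: 9694845, 35357670, 129644790, 477638700
Sum = 9694845 + 35357670 + 129644790 + 477638700
= 652336005

652336005


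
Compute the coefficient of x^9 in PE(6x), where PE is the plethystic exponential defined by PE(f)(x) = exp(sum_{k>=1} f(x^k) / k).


With f(x) = 6x, the exponent is sum_{k>=1} 6 x^k / k = 6 * (-ln(1 - x)). Exponentiating:
PE(6x) = exp(-6 ln(1 - x)) = 1/(1 - x)^6.
By the negative binomial expansion, [x^n] 1/(1 - x)^6 = C(n + 5, 5).
For n = 9: C(14, 5) = 2002.

2002


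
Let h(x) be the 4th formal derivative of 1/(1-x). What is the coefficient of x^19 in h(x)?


Differentiating 4 times: d^4/dx^4 [1/(1-x)] = 4!/(1-x)^5.
The expansion 1/(1-x)^5 = sum_{k>=0} C(k+4, 4) x^k, so the coefficient of x^n in 4!/(1-x)^5 is 4! * C(n+4, 4).
For n = 19: 24 * C(23, 4) = 24 * 8855 = 212520

212520


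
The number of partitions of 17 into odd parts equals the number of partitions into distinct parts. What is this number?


Computing partitions of 17 into odd parts (1, 3, 5, ...):
Using the generating function prod_{k>=0} 1/(1-x^(2k+1)),
the count is 38

38


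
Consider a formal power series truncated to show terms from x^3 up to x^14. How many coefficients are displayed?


From x^3 to x^14 inclusive, the count is 14 - 3 + 1 = 12.

12


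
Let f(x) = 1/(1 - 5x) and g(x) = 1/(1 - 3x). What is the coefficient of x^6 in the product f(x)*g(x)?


The coefficient of x^n in f*g is the Cauchy product: sum_{k=0}^{n} a^k * b^(n-k).
With a=5, b=3, n=6:
sum_{k=0}^{6} 5^k * 3^(6-k)
= 37969

37969


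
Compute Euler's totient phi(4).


phi(n) counts integers in [1, n] coprime to n. Using the multiplicative formula phi(n) = n * prod_{p | n} (1 - 1/p):
4 = 2^2, so
phi(4) = 4 * (1 - 1/2) = 2.

2


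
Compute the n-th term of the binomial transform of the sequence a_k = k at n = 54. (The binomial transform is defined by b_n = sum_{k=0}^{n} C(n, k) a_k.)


With a_k = k, b_n = sum_{k=0}^{n} C(n, k) k. Using k * C(n, k) = n * C(n-1, k-1) gives b_n = n * sum_{k>=1} C(n-1, k-1) = n * 2^(n-1).
For n = 54: 54 * 2^53 = 54 * 9007199254740992 = 486388759756013568.

486388759756013568


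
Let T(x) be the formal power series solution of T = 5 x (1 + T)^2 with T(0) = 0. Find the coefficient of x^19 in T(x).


Apply the Lagrange inversion formula: if T = 5 x * phi(T) with phi(t) = (1 + t)^2, then [x^n] T = 5^n * (1/n) [t^(n-1)] phi(t)^n = 5^n * (1/n) [t^(n-1)] (1 + t)^(2n) = 5^n * (1/n) C(2n, n-1).
Using the identity C(2n, n-1) = C(2n, n) * n / (n+1), the unscaled factor equals C(2n, n) / (n+1) = C_n, the n-th Catalan number.
For n = 19: C_19 = C(38, 19) / 20 = 35345263800/20 = 1767263190.
With the 5^19 = 19073486328125 factor, the coefficient is 19073486328125 * 1767263190 = 33707870292663574218750.

33707870292663574218750


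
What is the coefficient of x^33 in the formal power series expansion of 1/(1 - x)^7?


The negative binomial / multiset identity is
1/(1 - x)^r = sum_{k>=0} C(k + r - 1, r - 1) x^k.
Here r = 7 and k = 33, so the coefficient is
C(33 + 6, 6) = C(39, 6)
= 3262623

3262623


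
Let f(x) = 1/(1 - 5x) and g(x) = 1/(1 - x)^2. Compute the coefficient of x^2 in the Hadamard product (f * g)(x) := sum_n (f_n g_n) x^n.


f has coefficients f_k = 5^k. For g = 1/(1 - x)^2 the coefficient is g_k = C(k + 1, 1) = k + 1. The Hadamard coefficient is (f * g)_k = 5^k * (k + 1).
For k = 2: 5^2 * 3 = 25 * 3 = 75.

75


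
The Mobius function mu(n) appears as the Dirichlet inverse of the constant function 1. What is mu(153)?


153 has a squared prime factor, so mu(153) = 0.
Factorization reveals a repeated prime.

0


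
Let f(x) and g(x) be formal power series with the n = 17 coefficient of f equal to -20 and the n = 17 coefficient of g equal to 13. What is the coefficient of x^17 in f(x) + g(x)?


Addition of formal power series is termwise.
The coefficient of x^17 in f + g = -20 + 13
= -7

-7


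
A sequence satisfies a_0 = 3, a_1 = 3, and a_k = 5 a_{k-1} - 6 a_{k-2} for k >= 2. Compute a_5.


The characteristic equation is t^2 - 5 t + 6 = 0, with roots r_1 = 3 and r_2 = 2 (so c_1 = r_1 + r_2, c_2 = -r_1 r_2 as required).
One can use the closed form a_n = A r_1^n + B r_2^n, but direct iteration is more reliable:
a_0 = 3, a_1 = 3, a_2 = -3, a_3 = -33, a_4 = -147, a_5 = -537.
So a_5 = -537.

-537


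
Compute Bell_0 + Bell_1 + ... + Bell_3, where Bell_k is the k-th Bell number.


Recall Bell_k counts set partitions of a k-set (with Bell_0 = 1 by convention).
Bell_0 through Bell_3: 1, 1, 2, 5
Sum = 1 + 1 + 2 + 5 = 9.

9


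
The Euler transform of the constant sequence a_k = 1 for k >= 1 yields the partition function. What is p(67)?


The Euler transform converts the sequence a_k = 1 into the number of integer partitions.
Using the recurrence or dynamic programming:
p(67) = 2679689

2679689


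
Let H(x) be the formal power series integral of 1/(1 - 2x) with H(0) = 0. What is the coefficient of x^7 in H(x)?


1/(1 - 2x) = sum_{k>=0} 2^k x^k. Integrating termwise with H(0) = 0:
H(x) = sum_{k>=0} 2^k x^(k+1) / (k+1) = sum_{m>=1} 2^(m-1) x^m / m.
For m = 7: 2^6/7 = 64/7 = 64/7.

64/7


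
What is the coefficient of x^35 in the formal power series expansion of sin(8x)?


The Maclaurin series is sin(t) = sum_{k>=0} (-1)^k t^(2k+1) / (2k+1)!, so substituting t = 8x, only odd powers of x are nonzero, with coefficient of x^(2k+1) equal to (-1)^k 8^(2k+1) / (2k+1)!.
Write 35 = 2*17 + 1, giving the coefficient (-1)^17 * 8^35 / 35! = -40564819207303340847894502572032/10333147966386144929666651337523200000000 = -9444732965739290427392/2405873491984360136479756640625.

-9444732965739290427392/2405873491984360136479756640625


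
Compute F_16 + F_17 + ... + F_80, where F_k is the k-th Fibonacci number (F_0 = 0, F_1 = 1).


Use the identity sum_{k=0}^{N} F_k = F_{N+2} - 1 (which follows from F_{k+2} - F_{k+1} = F_k). Then
sum_{k=16}^{80} F_k = (F_{82} - 1) - (F_{17} - 1) = F_{82} - F_{17}.
Computing: F_{82} = 61305790721611591, F_{17} = 1597, so
Sum = 61305790721611591 - 1597 = 61305790721609994.

61305790721609994


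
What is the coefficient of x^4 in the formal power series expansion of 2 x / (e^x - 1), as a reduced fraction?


The exponential generating function for Bernoulli numbers is
x / (e^x - 1) = sum_{k>=0} B_k x^k / k!.
So the coefficient of x^4 in 2 x / (e^x - 1) is 2 B_4 / 4!.
Computing: B_4 = -1/30, 4! = 24, giving
2 * -1/30 / 24 = -1/360.

-1/360


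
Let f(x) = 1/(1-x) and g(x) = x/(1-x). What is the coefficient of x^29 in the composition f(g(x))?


First simplify the composition: f(g(x)) = 1/(1 - x/(1-x)) = (1-x)/((1-x) - x) = (1-x)/(1-2x).
Now extract the coefficient. Write (1-x)/(1-2x) = 1/(1-2x) - x/(1-2x).
The coefficient of x^n in 1/(1-2x) is 2^n, and in x/(1-2x) is 2^(n-1) (for n >= 1).
So the coefficient of x^29 is 2^29 - 2^28 = 536870912 - 268435456 = 268435456.

268435456


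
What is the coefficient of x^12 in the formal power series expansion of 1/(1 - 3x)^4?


The general identity 1/(1 - c x)^r = sum_{k>=0} c^k C(k + r - 1, r - 1) x^k follows by substituting y = c x into 1/(1 - y)^r = sum_{k>=0} C(k + r - 1, r - 1) y^k.
For c = 3, r = 4, k = 12:
3^12 * C(15, 3) = 531441 * 455 = 241805655.

241805655


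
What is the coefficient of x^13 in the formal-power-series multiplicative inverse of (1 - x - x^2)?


Let the inverse be f(x) = sum_{k>=0} a_k x^k. From f(x) * (1 - x - x^2) = 1 and matching coefficients:
 x^0: a_0 = 1.
 x^1: a_1 - a_0 = 0, so a_1 = 1.
 x^k (k >= 2): a_k - a_{k-1} - a_{k-2} = 0, i.e. a_k = a_{k-1} + a_{k-2}.
This is the Fibonacci-type recurrence shifted so that a_0 = a_1 = 1.
Iterating: a_0=1, a_1=1, a_2=2, a_3=3, a_4=5, a_5=8, a_6=13, a_7=21, a_8=34, a_9=55, ...
a_13 = 377.

377


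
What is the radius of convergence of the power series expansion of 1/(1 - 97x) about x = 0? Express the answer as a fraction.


Expanding 1/(1 - 97x) = sum_{k>=0} 97^k x^k, the series converges when |97x| < 1, i.e., |x| < 1/97.
So the radius of convergence is 1/97 = 1/97.

1/97


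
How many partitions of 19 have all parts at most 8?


Using the generating function (1-x)^(-1)(1-x^2)^(-1)...(1-x^8)^(-1),
the coefficient of x^19 counts these restricted partitions.
Result = 352

352


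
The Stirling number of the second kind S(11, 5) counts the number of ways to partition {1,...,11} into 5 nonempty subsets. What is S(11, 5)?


Using the explicit formula S(n,k) = (1/k!) sum_{j=0}^{k} (-1)^(k-j) C(k,j) j^n:
S(11, 5) = 246730
Equivalently, S(n,k) is n! times the coefficient of x^n in the EGF (e^x - 1)^k / k!.

246730


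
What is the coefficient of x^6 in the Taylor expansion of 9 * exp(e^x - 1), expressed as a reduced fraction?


exp(e^x - 1) = sum_{k>=0} Bell_k x^k / k!, where Bell_k is the k-th Bell number.
So the coefficient of x^6 is 9 * Bell_6 / 6!.
Computing: Bell_6 = 203 and 6! = 720, giving
9 * 203/720 = 203/80.

203/80


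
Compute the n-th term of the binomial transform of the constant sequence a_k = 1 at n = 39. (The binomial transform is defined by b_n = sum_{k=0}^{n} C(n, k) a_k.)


With a_k = 1 for all k, b_n = sum_{k=0}^{n} C(n, k) = 2^n by the binomial theorem.
For n = 39: 2^39 = 549755813888.

549755813888


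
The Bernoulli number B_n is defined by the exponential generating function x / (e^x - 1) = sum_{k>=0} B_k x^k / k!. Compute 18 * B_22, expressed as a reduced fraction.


Bernoulli numbers can also be computed recursively via B_0 = 1 and sum_{j=0}^{m} C(m+1, j) B_j = 0 for m >= 1. Odd-index Bernoulli numbers vanish for k >= 3.
Computing B_22 = 854513/138, so 18 * B_22 = 18 * 854513/138 = 2563539/23.

2563539/23


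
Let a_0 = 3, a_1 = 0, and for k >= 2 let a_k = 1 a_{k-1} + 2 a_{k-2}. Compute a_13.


Iterating the recurrence forward:
a_0 = 3
a_1 = 0
a_2 = 1*0 + 2*3 = 6
a_3 = 1*6 + 2*0 = 6
a_4 = 1*6 + 2*6 = 18
a_5 = 1*18 + 2*6 = 30
a_6 = 1*30 + 2*18 = 66
a_7 = 1*66 + 2*30 = 126
a_8 = 1*126 + 2*66 = 258
a_9 = 1*258 + 2*126 = 510
a_10 = 1*510 + 2*258 = 1026
a_11 = 1*1026 + 2*510 = 2046
a_12 = 1*2046 + 2*1026 = 4098
a_13 = 1*4098 + 2*2046 = 8190
So a_13 = 8190.

8190


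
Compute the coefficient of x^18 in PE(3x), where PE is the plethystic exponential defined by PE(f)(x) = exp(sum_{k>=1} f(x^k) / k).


With f(x) = 3x, the exponent is sum_{k>=1} 3 x^k / k = 3 * (-ln(1 - x)). Exponentiating:
PE(3x) = exp(-3 ln(1 - x)) = 1/(1 - x)^3.
By the negative binomial expansion, [x^n] 1/(1 - x)^3 = C(n + 2, 2).
For n = 18: C(20, 2) = 190.

190


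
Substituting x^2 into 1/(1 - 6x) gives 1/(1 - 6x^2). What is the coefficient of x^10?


The coefficient of x^(2m) in 1/(1 - 6x^2) is 6^m.
With n = 10 = 2*5, the coefficient is 6^5 = 7776.

7776


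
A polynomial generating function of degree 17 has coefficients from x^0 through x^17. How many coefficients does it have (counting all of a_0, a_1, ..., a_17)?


A polynomial of degree 17 takes the form a_0 + a_1 x + ... + a_17 x^17.
The number of coefficients is 17 + 1 = 18.

18


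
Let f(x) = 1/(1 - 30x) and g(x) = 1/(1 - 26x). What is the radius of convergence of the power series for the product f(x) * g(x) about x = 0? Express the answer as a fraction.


The radius of 1/(1 - 30x) is 1/30 (nearest singularity at x = 1/30), and the radius of 1/(1 - 26x) is 1/26.
The product f(x)*g(x) = 1/((1 - 30x)(1 - 26x)) has singularities at both 1/30 and 1/26, so its radius of convergence is the distance to the nearest one:
min(1/30, 1/26) = 1/30.

1/30


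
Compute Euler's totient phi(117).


phi(n) counts integers in [1, n] coprime to n. Using the multiplicative formula phi(n) = n * prod_{p | n} (1 - 1/p):
117 = 3^2 * 13, so
phi(117) = 117 * (1 - 1/3) * (1 - 1/13) = 72.

72


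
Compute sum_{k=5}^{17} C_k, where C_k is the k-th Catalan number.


C_5 through C_17: 42, 132, 429, 1430, 4862, 16796, 58786, 208012, 742900, 2674440, 9694845, 35357670, 129644790
Sum = 42 + 132 + 429 + 1430 + 4862 + 16796 + 58786 + 208012 + 742900 + 2674440 + 9694845 + 35357670 + 129644790
= 178405134

178405134


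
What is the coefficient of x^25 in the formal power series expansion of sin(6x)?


The Maclaurin series is sin(t) = sum_{k>=0} (-1)^k t^(2k+1) / (2k+1)!, so substituting t = 6x, only odd powers of x are nonzero, with coefficient of x^(2k+1) equal to (-1)^k 6^(2k+1) / (2k+1)!.
Write 25 = 2*12 + 1, giving the coefficient (-1)^12 * 6^25 / 25! = 28430288029929701376/15511210043330985984000000 = 114791256/62628675484375.

114791256/62628675484375


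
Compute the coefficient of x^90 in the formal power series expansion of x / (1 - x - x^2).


Let f(x) = sum_{k>=0} a_k x^k. Multiplying f(x) * (1 - x - x^2) = x and matching coefficients gives a_0 = 0, a_1 = 1, and a_k = a_{k-1} + a_{k-2} for k >= 2. These are the Fibonacci numbers F_k.
Iterating from F_0 = 0, F_1 = 1:
F_0=0, F_1=1, F_2=1, F_3=2, F_4=3, F_5=5, F_6=8, F_7=13, F_8=21, F_9=34, ...
F_90 = 2880067194370816120.

2880067194370816120


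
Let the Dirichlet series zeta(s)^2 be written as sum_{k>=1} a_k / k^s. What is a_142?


The Dirichlet convolution of the constant function 1 with itself gives (1 * 1)(k) = sum_{d | k} 1 = d(k), the number of positive divisors of k.
Since zeta(s) = sum_{k>=1} 1/k^s, we have zeta(s)^2 = sum_{k>=1} d(k)/k^s, so a_k = d(k).
For k = 142: the divisors are 1, 2, 71, 142.
Count = 4.

4


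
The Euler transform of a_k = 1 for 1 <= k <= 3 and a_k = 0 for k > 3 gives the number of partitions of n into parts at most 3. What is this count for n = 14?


Partitions of 14 into parts at most 3:
Using generating function (1-x)^(-1)(1-x^2)^(-1)(1-x^3)^(-1),
the coefficient of x^14 = 24

24


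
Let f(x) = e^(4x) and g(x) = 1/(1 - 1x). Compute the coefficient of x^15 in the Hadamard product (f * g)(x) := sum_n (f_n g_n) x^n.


Expanding: f_k = 4^k/k! (from e^(4x)) and g_k = 1^k (from 1/(1 - 1x)). So the Hadamard coefficient (f * g)_k = 4^k 1^k / k! = (4)^k / k!.
For k = 15: 4^15/15! = 1073741824/1307674368000 = 524288/638512875.

524288/638512875


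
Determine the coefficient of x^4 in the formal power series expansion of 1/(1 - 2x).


The geometric series identity gives 1/(1 - c x) = sum_{k>=0} c^k x^k, so the coefficient of x^k is c^k.
Here c = 2 and k = 4.
Computing: 2^4 = 16

16


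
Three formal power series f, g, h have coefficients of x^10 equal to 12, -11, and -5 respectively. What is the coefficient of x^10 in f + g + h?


Series addition is componentwise:
12 + -11 + -5
= -4

-4


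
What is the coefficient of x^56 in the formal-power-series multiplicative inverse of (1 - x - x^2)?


Let the inverse be f(x) = sum_{k>=0} a_k x^k. From f(x) * (1 - x - x^2) = 1 and matching coefficients:
 x^0: a_0 = 1.
 x^1: a_1 - a_0 = 0, so a_1 = 1.
 x^k (k >= 2): a_k - a_{k-1} - a_{k-2} = 0, i.e. a_k = a_{k-1} + a_{k-2}.
This is the Fibonacci-type recurrence shifted so that a_0 = a_1 = 1.
Iterating: a_0=1, a_1=1, a_2=2, a_3=3, a_4=5, a_5=8, a_6=13, a_7=21, a_8=34, a_9=55, ...
a_56 = 365435296162.

365435296162


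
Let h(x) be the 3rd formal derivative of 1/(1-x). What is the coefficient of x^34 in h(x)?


Differentiating 3 times: d^3/dx^3 [1/(1-x)] = 3!/(1-x)^4.
The expansion 1/(1-x)^4 = sum_{k>=0} C(k+3, 3) x^k, so the coefficient of x^n in 3!/(1-x)^4 is 3! * C(n+3, 3).
For n = 34: 6 * C(37, 3) = 6 * 7770 = 46620

46620


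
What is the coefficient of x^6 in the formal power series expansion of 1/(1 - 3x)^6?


The general identity 1/(1 - c x)^r = sum_{k>=0} c^k C(k + r - 1, r - 1) x^k follows by substituting y = c x into 1/(1 - y)^r = sum_{k>=0} C(k + r - 1, r - 1) y^k.
For c = 3, r = 6, k = 6:
3^6 * C(11, 5) = 729 * 462 = 336798.

336798


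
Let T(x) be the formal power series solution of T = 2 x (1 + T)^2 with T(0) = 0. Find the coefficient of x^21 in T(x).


Apply the Lagrange inversion formula: if T = 2 x * phi(T) with phi(t) = (1 + t)^2, then [x^n] T = 2^n * (1/n) [t^(n-1)] phi(t)^n = 2^n * (1/n) [t^(n-1)] (1 + t)^(2n) = 2^n * (1/n) C(2n, n-1).
Using the identity C(2n, n-1) = C(2n, n) * n / (n+1), the unscaled factor equals C(2n, n) / (n+1) = C_n, the n-th Catalan number.
For n = 21: C_21 = C(42, 21) / 22 = 538257874440/22 = 24466267020.
With the 2^21 = 2097152 factor, the coefficient is 2097152 * 24466267020 = 51309480813527040.

51309480813527040
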